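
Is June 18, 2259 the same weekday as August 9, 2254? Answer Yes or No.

No

From Aug 9, 2254 to Jun 18, 2259 is 1774 days.
1774 mod 7 = 3, so they are different weekdays.
(Aug 9, 2254 is a Wednesday; Jun 18, 2259 is a Saturday.)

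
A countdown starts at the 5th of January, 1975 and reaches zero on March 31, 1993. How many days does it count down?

Jan 5, 1975 → Jan 5, 1976: 365 days.
Jan 5, 1976 → Jan 5, 1977: 366 days (Feb 29, 1976 is in that span).
Jan 5, 1977 → Jan 5, 1978: 365 days.
Jan 5, 1978 → Jan 5, 1979: 365 days.
Jan 5, 1979 → Jan 5, 1980: 365 days.
Jan 5, 1980 → Jan 5, 1981: 366 days (Feb 29, 1980 is in that span).
Jan 5, 1981 → Jan 5, 1982: 365 days.
Jan 5, 1982 → Jan 5, 1983: 365 days.
Jan 5, 1983 → Jan 5, 1984: 365 days.
Jan 5, 1984 → Jan 5, 1985: 366 days (Feb 29, 1984 is in that span).
Jan 5, 1985 → Jan 5, 1986: 365 days.
Jan 5, 1986 → Jan 5, 1987: 365 days.
Jan 5, 1987 → Jan 5, 1988: 365 days.
Jan 5, 1988 → Jan 5, 1989: 366 days (Feb 29, 1988 is in that span).
Jan 5, 1989 → Jan 5, 1990: 365 days.
Jan 5, 1990 → Jan 5, 1991: 365 days.
Jan 5, 1991 → Jan 5, 1992: 365 days.
Jan 5, 1992 → Jan 5, 1993: 366 days (Feb 29, 1992 is in that span).
Jan 5, 1993 → Feb 5, 1993: 31 days (January has 31).
Feb 5, 1993 → Mar 5, 1993: 28 days (February has 28).
Mar 5, 1993 → Mar 31, 1993: 26 days.
Total: 6660 days.

6660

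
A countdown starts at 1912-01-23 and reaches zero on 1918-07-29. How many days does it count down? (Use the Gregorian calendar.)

Jan 23, 1912 → Jan 23, 1913: 366 days (Feb 29, 1912 is in that span).
Jan 23, 1913 → Jan 23, 1914: 365 days.
Jan 23, 1914 → Jan 23, 1915: 365 days.
Jan 23, 1915 → Jan 23, 1916: 365 days.
Jan 23, 1916 → Jan 23, 1917: 366 days (Feb 29, 1916 is in that span).
Jan 23, 1917 → Jan 23, 1918: 365 days.
Jan 23, 1918 → Feb 23, 1918: 31 days (January has 31).
Feb 23, 1918 → Mar 23, 1918: 28 days (February has 28).
Mar 23, 1918 → Apr 23, 1918: 31 days (March has 31).
Apr 23, 1918 → May 23, 1918: 30 days (April has 30).
May 23, 1918 → Jun 23, 1918: 31 days (May has 31).
Jun 23, 1918 → Jul 23, 1918: 30 days (June has 30).
Jul 23, 1918 → Jul 29, 1918: 6 days.
Total: 2379 days.

2379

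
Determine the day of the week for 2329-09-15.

Doomsday rule: the anchor day for the 2300s is Wednesday. For year 29: 29÷12 = 2 r 5, and 5÷4 = 1, so 2+5+1 = 8.
Wednesday + 8 ≡ Thursday — that's 2329's doomsday.
In September the doomsday date is Sep 5.
Sep 15 is 10 days after Sep 5; 10 mod 7 = 3, so Thursday + 3 = Sunday.

Sunday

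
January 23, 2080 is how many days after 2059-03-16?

Mar 16, 2059 → Mar 16, 2060: 366 days (Feb 29, 2060 is in that span).
Mar 16, 2060 → Mar 16, 2061: 365 days.
Mar 16, 2061 → Mar 16, 2062: 365 days.
Mar 16, 2062 → Mar 16, 2063: 365 days.
Mar 16, 2063 → Mar 16, 2064: 366 days (Feb 29, 2064 is in that span).
Mar 16, 2064 → Mar 16, 2065: 365 days.
Mar 16, 2065 → Mar 16, 2066: 365 days.
Mar 16, 2066 → Mar 16, 2067: 365 days.
Mar 16, 2067 → Mar 16, 2068: 366 days (Feb 29, 2068 is in that span).
Mar 16, 2068 → Mar 16, 2069: 365 days.
Mar 16, 2069 → Mar 16, 2070: 365 days.
Mar 16, 2070 → Mar 16, 2071: 365 days.
Mar 16, 2071 → Mar 16, 2072: 366 days (Feb 29, 2072 is in that span).
Mar 16, 2072 → Mar 16, 2073: 365 days.
Mar 16, 2073 → Mar 16, 2074: 365 days.
Mar 16, 2074 → Mar 16, 2075: 365 days.
Mar 16, 2075 → Mar 16, 2076: 366 days (Feb 29, 2076 is in that span).
Mar 16, 2076 → Mar 16, 2077: 365 days.
Mar 16, 2077 → Mar 16, 2078: 365 days.
Mar 16, 2078 → Mar 16, 2079: 365 days.
Mar 16, 2079 → Apr 16, 2079: 31 days (March has 31).
Apr 16, 2079 → May 16, 2079: 30 days (April has 30).
May 16, 2079 → Jun 16, 2079: 31 days (May has 31).
Jun 16, 2079 → Jul 16, 2079: 30 days (June has 30).
Jul 16, 2079 → Aug 16, 2079: 31 days (July has 31).
Aug 16, 2079 → Sep 16, 2079: 31 days (August has 31).
Sep 16, 2079 → Oct 16, 2079: 30 days (September has 30).
Oct 16, 2079 → Nov 16, 2079: 31 days (October has 31).
Nov 16, 2079 → Dec 16, 2079: 30 days (November has 30).
Dec 16, 2079 → Jan 16, 2080: 31 days (December has 31).
Jan 16, 2080 → Jan 23, 2080: 7 days.
Total: 7618 days.

7618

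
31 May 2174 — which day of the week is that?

Tuesday

Doomsday rule: the anchor day for the 2100s is Sunday. For year 74: 74÷12 = 6 r 2, and 2÷4 = 0, so 6+2+0 = 8.
Sunday + 8 ≡ Monday — that's 2174's doomsday.
In May the doomsday date is May 9.
May 31 is 22 days after May 9; 22 mod 7 = 1, so Monday + 1 = Tuesday.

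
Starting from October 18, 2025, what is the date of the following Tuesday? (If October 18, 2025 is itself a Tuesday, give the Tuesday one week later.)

October 21, 2025

Oct 18, 2025 is a Saturday.
From Saturday to the next Tuesday is 3 days.
Oct 18, 2025 + 3 = Oct 21, 2025.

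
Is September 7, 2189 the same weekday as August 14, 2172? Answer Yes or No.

From Aug 14, 2172 to Sep 7, 2189 is 6233 days.
6233 mod 7 = 3, so they are different weekdays.
(Aug 14, 2172 is a Friday; Sep 7, 2189 is a Monday.)

No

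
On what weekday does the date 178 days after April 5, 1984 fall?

First find the weekday of Apr 5, 1984. Doomsday rule: the anchor day for the 1900s is Wednesday. For year 84: 84÷12 = 7 r 0, and 0÷4 = 0, so 7+0+0 = 7.
Wednesday + 7 ≡ Wednesday — that's 1984's doomsday.
In April the doomsday date is Apr 4.
Apr 5 is 1 day after Apr 4; 1 mod 7 = 1, so Wednesday + 1 = Thursday.
178 mod 7 = 3, so 178 days after a Thursday is Thursday + 3 = Sunday.

Sunday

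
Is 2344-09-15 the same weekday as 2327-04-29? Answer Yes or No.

From Apr 29, 2327 to Sep 15, 2344 is 6349 days.
6349 mod 7 = 0, so they are the same weekday.
(Apr 29, 2327 is a Friday; Sep 15, 2344 is a Friday.)

Yes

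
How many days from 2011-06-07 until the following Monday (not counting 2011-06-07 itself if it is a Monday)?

6

Jun 7, 2011 is a Tuesday.
From Tuesday to the next Monday is 6 days.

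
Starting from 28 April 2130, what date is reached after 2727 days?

October 15, 2137

+365 (one year) → Apr 28, 2131 (2362 left).
+366 (one year; includes Feb 29, 2132) → Apr 28, 2132 (1996 left).
+365 (one year) → Apr 28, 2133 (1631 left).
+365 (one year) → Apr 28, 2134 (1266 left).
+365 (one year) → Apr 28, 2135 (901 left).
+366 (one year; includes Feb 29, 2136) → Apr 28, 2136 (535 left).
+365 (one year) → Apr 28, 2137 (170 left).
Apr has 30 days: +3 → May 1, 2137 (167 left).
May has 31 days: +31 → Jun 1, 2137 (136 left).
Jun has 30 days: +30 → Jul 1, 2137 (106 left).
Jul has 31 days: +31 → Aug 1, 2137 (75 left).
Aug has 31 days: +31 → Sep 1, 2137 (44 left).
Sep has 30 days: +30 → Oct 1, 2137 (14 left).
+14 → Oct 15, 2137.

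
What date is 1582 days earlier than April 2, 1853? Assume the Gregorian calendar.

December 2, 1848

−365 (one year) → Apr 2, 1852 (1217 left).
−366 (one year; includes Feb 29, 1852) → Apr 2, 1851 (851 left).
−365 (one year) → Apr 2, 1850 (486 left).
−365 (one year) → Apr 2, 1849 (121 left).
−2 → Mar 31, 1849 (end of Mar, 31 days; 119 left).
−31 → Feb 28, 1849 (end of Feb, 28 days; 88 left).
−28 → Jan 31, 1849 (end of Jan, 31 days; 60 left).
−31 → Dec 31, 1848 (end of Dec, 31 days; 29 left).
−29 → Dec 2, 1848.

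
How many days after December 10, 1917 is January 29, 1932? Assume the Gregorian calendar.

Dec 10, 1917 → Dec 10, 1918: 365 days.
Dec 10, 1918 → Dec 10, 1919: 365 days.
Dec 10, 1919 → Dec 10, 1920: 366 days (Feb 29, 1920 is in that span).
Dec 10, 1920 → Dec 10, 1921: 365 days.
Dec 10, 1921 → Dec 10, 1922: 365 days.
Dec 10, 1922 → Dec 10, 1923: 365 days.
Dec 10, 1923 → Dec 10, 1924: 366 days (Feb 29, 1924 is in that span).
Dec 10, 1924 → Dec 10, 1925: 365 days.
Dec 10, 1925 → Dec 10, 1926: 365 days.
Dec 10, 1926 → Dec 10, 1927: 365 days.
Dec 10, 1927 → Dec 10, 1928: 366 days (Feb 29, 1928 is in that span).
Dec 10, 1928 → Dec 10, 1929: 365 days.
Dec 10, 1929 → Dec 10, 1930: 365 days.
Dec 10, 1930 → Dec 10, 1931: 365 days.
Dec 10, 1931 → Jan 10, 1932: 31 days (December has 31).
Jan 10, 1932 → Jan 29, 1932: 19 days.
Total: 5163 days.

5163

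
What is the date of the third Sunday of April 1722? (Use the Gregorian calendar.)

April 19, 1722

April 1, 1722 is a Wednesday.
The first Sunday is therefore April 5 (4 days later).
The third Sunday is 5 + 2×7 = April 19.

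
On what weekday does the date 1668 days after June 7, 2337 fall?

Jun 7, 2337 is a Monday.
1668 mod 7 = 2, so 1668 days after a Monday is Monday + 2 = Wednesday.

Wednesday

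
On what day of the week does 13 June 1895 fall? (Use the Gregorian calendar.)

Doomsday rule: the anchor day for the 1800s is Friday. For year 95: 95÷12 = 7 r 11, and 11÷4 = 2, so 7+11+2 = 20.
Friday + 20 ≡ Thursday — that's 1895's doomsday.
In June the doomsday date is Jun 6.
Jun 13 is 7 days after Jun 6; 7 mod 7 = 0, so Thursday + 0 = Thursday.

Thursday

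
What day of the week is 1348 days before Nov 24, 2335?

First find the weekday of Nov 24, 2335. Doomsday rule: the anchor day for the 2300s is Wednesday. For year 35: 35÷12 = 2 r 11, and 11÷4 = 2, so 2+11+2 = 15.
Wednesday + 15 ≡ Thursday — that's 2335's doomsday.
In November the doomsday date is Nov 7.
Nov 24 is 17 days after Nov 7; 17 mod 7 = 3, so Thursday + 3 = Sunday.
1348 mod 7 = 4, so 1348 days before a Sunday is Sunday − 4 = Wednesday.

Wednesday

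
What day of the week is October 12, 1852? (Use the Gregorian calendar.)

Doomsday rule: the anchor day for the 1800s is Friday. For year 52: 52÷12 = 4 r 4, and 4÷4 = 1, so 4+4+1 = 9.
Friday + 9 ≡ Sunday — that's 1852's doomsday.
In October the doomsday date is Oct 10.
Oct 12 is 2 days after Oct 10; 2 mod 7 = 2, so Sunday + 2 = Tuesday.

Tuesday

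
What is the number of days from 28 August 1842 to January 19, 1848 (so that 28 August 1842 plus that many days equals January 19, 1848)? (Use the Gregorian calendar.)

1970

Aug 28, 1842 → Aug 28, 1843: 365 days.
Aug 28, 1843 → Aug 28, 1844: 366 days (Feb 29, 1844 is in that span).
Aug 28, 1844 → Aug 28, 1845: 365 days.
Aug 28, 1845 → Aug 28, 1846: 365 days.
Aug 28, 1846 → Aug 28, 1847: 365 days.
Aug 28, 1847 → Sep 28, 1847: 31 days (August has 31).
Sep 28, 1847 → Oct 28, 1847: 30 days (September has 30).
Oct 28, 1847 → Nov 28, 1847: 31 days (October has 31).
Nov 28, 1847 → Dec 28, 1847: 30 days (November has 30).
Dec 28, 1847 → Jan 19, 1848: 22 days.
Total: 1970 days.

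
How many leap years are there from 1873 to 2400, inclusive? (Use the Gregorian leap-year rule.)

Multiples of 4 in [1873,2400]: 132.
Of those, multiples of 100: 6 (not leap unless ÷400).
Multiples of 400: 2.
Leap years = 132 − 6 + 2 = 128.

128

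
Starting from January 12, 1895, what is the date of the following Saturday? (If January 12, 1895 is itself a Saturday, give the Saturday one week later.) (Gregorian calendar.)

January 19, 1895

Jan 12, 1895 is a Saturday.
From Saturday to the next Saturday is 7 days.
Jan 12, 1895 + 7 = Jan 19, 1895.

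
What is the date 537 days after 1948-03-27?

+365 (one year) → Mar 27, 1949 (172 left).
Mar has 31 days: +5 → Apr 1, 1949 (167 left).
Apr has 30 days: +30 → May 1, 1949 (137 left).
May has 31 days: +31 → Jun 1, 1949 (106 left).
Jun has 30 days: +30 → Jul 1, 1949 (76 left).
Jul has 31 days: +31 → Aug 1, 1949 (45 left).
Aug has 31 days: +31 → Sep 1, 1949 (14 left).
+14 → Sep 15, 1949.

September 15, 1949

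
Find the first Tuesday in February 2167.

February 3, 2167

February 1, 2167 is a Sunday.
The first Tuesday is therefore February 3 (2 days later).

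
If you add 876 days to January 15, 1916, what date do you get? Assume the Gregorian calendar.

June 9, 1918

+366 (one year; includes Feb 29, 1916) → Jan 15, 1917 (510 left).
+365 (one year) → Jan 15, 1918 (145 left).
Jan has 31 days: +17 → Feb 1, 1918 (128 left).
Feb has 28 days: +28 → Mar 1, 1918 (100 left).
Mar has 31 days: +31 → Apr 1, 1918 (69 left).
Apr has 30 days: +30 → May 1, 1918 (39 left).
May has 31 days: +31 → Jun 1, 1918 (8 left).
+8 → Jun 9, 1918.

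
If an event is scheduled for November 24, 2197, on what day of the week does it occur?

Doomsday rule: the anchor day for the 2100s is Sunday. For year 97: 97÷12 = 8 r 1, and 1÷4 = 0, so 8+1+0 = 9.
Sunday + 9 ≡ Tuesday — that's 2197's doomsday.
In November the doomsday date is Nov 7.
Nov 24 is 17 days after Nov 7; 17 mod 7 = 3, so Tuesday + 3 = Friday.

Friday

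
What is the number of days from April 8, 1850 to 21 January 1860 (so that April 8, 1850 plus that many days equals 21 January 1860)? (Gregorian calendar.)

Apr 8, 1850 → Apr 8, 1851: 365 days.
Apr 8, 1851 → Apr 8, 1852: 366 days (Feb 29, 1852 is in that span).
Apr 8, 1852 → Apr 8, 1853: 365 days.
Apr 8, 1853 → Apr 8, 1854: 365 days.
Apr 8, 1854 → Apr 8, 1855: 365 days.
Apr 8, 1855 → Apr 8, 1856: 366 days (Feb 29, 1856 is in that span).
Apr 8, 1856 → Apr 8, 1857: 365 days.
Apr 8, 1857 → Apr 8, 1858: 365 days.
Apr 8, 1858 → Apr 8, 1859: 365 days.
Apr 8, 1859 → May 8, 1859: 30 days (April has 30).
May 8, 1859 → Jun 8, 1859: 31 days (May has 31).
Jun 8, 1859 → Jul 8, 1859: 30 days (June has 30).
Jul 8, 1859 → Aug 8, 1859: 31 days (July has 31).
Aug 8, 1859 → Sep 8, 1859: 31 days (August has 31).
Sep 8, 1859 → Oct 8, 1859: 30 days (September has 30).
Oct 8, 1859 → Nov 8, 1859: 31 days (October has 31).
Nov 8, 1859 → Dec 8, 1859: 30 days (November has 30).
Dec 8, 1859 → Jan 8, 1860: 31 days (December has 31).
Jan 8, 1860 → Jan 21, 1860: 13 days.
Total: 3575 days.

3575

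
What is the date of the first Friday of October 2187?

October 5, 2187

October 1, 2187 is a Monday.
The first Friday is therefore October 5 (4 days later).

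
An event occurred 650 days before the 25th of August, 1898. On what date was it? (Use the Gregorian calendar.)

−365 (one year) → Aug 25, 1897 (285 left).
−25 → Jul 31, 1897 (end of Jul, 31 days; 260 left).
−31 → Jun 30, 1897 (end of Jun, 30 days; 229 left).
−30 → May 31, 1897 (end of May, 31 days; 199 left).
−31 → Apr 30, 1897 (end of Apr, 30 days; 168 left).
−30 → Mar 31, 1897 (end of Mar, 31 days; 138 left).
−31 → Feb 28, 1897 (end of Feb, 28 days; 107 left).
−28 → Jan 31, 1897 (end of Jan, 31 days; 79 left).
−31 → Dec 31, 1896 (end of Dec, 31 days; 48 left).
−31 → Nov 30, 1896 (end of Nov, 30 days; 17 left).
−17 → Nov 13, 1896.

November 13, 1896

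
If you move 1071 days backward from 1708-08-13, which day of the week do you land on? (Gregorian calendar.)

Aug 13, 1708 is a Monday.
1071 mod 7 = 0, so 1071 days before a Monday is Monday − 0 = Monday.

Monday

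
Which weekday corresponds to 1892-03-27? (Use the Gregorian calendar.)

Sunday

Doomsday rule: the anchor day for the 1800s is Friday. For year 92: 92÷12 = 7 r 8, and 8÷4 = 2, so 7+8+2 = 17.
Friday + 17 ≡ Monday — that's 1892's doomsday.
In March the doomsday date is Mar 14.
Mar 27 is 13 days after Mar 14; 13 mod 7 = 6, so Monday + 6 = Sunday.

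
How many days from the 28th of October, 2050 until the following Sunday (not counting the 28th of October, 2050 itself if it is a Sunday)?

Oct 28, 2050 is a Friday.
From Friday to the next Sunday is 2 days.

2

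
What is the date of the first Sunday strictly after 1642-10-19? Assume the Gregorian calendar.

Oct 19, 1642 is a Sunday.
From Sunday to the next Sunday is 7 days.
Oct 19, 1642 + 7 = Oct 26, 1642.

October 26, 1642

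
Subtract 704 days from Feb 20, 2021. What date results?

−366 (one year; includes Feb 29, 2020) → Feb 20, 2020 (338 left).
−20 → Jan 31, 2020 (end of Jan, 31 days; 318 left).
−31 → Dec 31, 2019 (end of Dec, 31 days; 287 left).
−31 → Nov 30, 2019 (end of Nov, 30 days; 256 left).
−30 → Oct 31, 2019 (end of Oct, 31 days; 226 left).
−31 → Sep 30, 2019 (end of Sep, 30 days; 195 left).
−30 → Aug 31, 2019 (end of Aug, 31 days; 165 left).
−31 → Jul 31, 2019 (end of Jul, 31 days; 134 left).
−31 → Jun 30, 2019 (end of Jun, 30 days; 103 left).
−30 → May 31, 2019 (end of May, 31 days; 73 left).
−31 → Apr 30, 2019 (end of Apr, 30 days; 42 left).
−30 → Mar 31, 2019 (end of Mar, 31 days; 12 left).
−12 → Mar 19, 2019.

March 19, 2019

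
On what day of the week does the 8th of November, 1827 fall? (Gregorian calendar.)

Doomsday rule: the anchor day for the 1800s is Friday. For year 27: 27÷12 = 2 r 3, and 3÷4 = 0, so 2+3+0 = 5.
Friday + 5 ≡ Wednesday — that's 1827's doomsday.
In November the doomsday date is Nov 7.
Nov 8 is 1 day after Nov 7; 1 mod 7 = 1, so Wednesday + 1 = Thursday.

Thursday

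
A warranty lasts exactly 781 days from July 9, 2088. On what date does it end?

August 29, 2090

+365 (one year) → Jul 9, 2089 (416 left).
+365 (one year) → Jul 9, 2090 (51 left).
Jul has 31 days: +23 → Aug 1, 2090 (28 left).
+28 → Aug 29, 2090.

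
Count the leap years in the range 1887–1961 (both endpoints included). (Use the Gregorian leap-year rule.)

18

Multiples of 4 in [1887,1961]: 19.
Of those, multiples of 100: 1 (not leap unless ÷400).
Multiples of 400: 0.
Leap years = 19 − 1 + 0 = 18.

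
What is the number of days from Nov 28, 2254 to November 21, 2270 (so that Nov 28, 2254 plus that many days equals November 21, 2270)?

Nov 28, 2254 → Nov 28, 2255: 365 days.
Nov 28, 2255 → Nov 28, 2256: 366 days (Feb 29, 2256 is in that span).
Nov 28, 2256 → Nov 28, 2257: 365 days.
Nov 28, 2257 → Nov 28, 2258: 365 days.
Nov 28, 2258 → Nov 28, 2259: 365 days.
Nov 28, 2259 → Nov 28, 2260: 366 days (Feb 29, 2260 is in that span).
Nov 28, 2260 → Nov 28, 2261: 365 days.
Nov 28, 2261 → Nov 28, 2262: 365 days.
Nov 28, 2262 → Nov 28, 2263: 365 days.
Nov 28, 2263 → Nov 28, 2264: 366 days (Feb 29, 2264 is in that span).
Nov 28, 2264 → Nov 28, 2265: 365 days.
Nov 28, 2265 → Nov 28, 2266: 365 days.
Nov 28, 2266 → Nov 28, 2267: 365 days.
Nov 28, 2267 → Nov 28, 2268: 366 days (Feb 29, 2268 is in that span).
Nov 28, 2268 → Nov 28, 2269: 365 days.
Nov 28, 2269 → Dec 28, 2269: 30 days (November has 30).
Dec 28, 2269 → Jan 28, 2270: 31 days (December has 31).
Jan 28, 2270 → Feb 28, 2270: 31 days (January has 31).
Feb 28, 2270 → Mar 28, 2270: 28 days (February has 28).
Mar 28, 2270 → Apr 28, 2270: 31 days (March has 31).
Apr 28, 2270 → May 28, 2270: 30 days (April has 30).
May 28, 2270 → Jun 28, 2270: 31 days (May has 31).
Jun 28, 2270 → Jul 28, 2270: 30 days (June has 30).
Jul 28, 2270 → Aug 28, 2270: 31 days (July has 31).
Aug 28, 2270 → Sep 28, 2270: 31 days (August has 31).
Sep 28, 2270 → Oct 28, 2270: 30 days (September has 30).
Oct 28, 2270 → Nov 21, 2270: 24 days.
Total: 5837 days.

5837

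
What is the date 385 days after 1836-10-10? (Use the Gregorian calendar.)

Oct has 31 days: +22 → Nov 1, 1836 (363 left).
Nov has 30 days: +30 → Dec 1, 1836 (333 left).
Dec has 31 days: +31 → Jan 1, 1837 (302 left).
Jan has 31 days: +31 → Feb 1, 1837 (271 left).
Feb has 28 days: +28 → Mar 1, 1837 (243 left).
Mar has 31 days: +31 → Apr 1, 1837 (212 left).
Apr has 30 days: +30 → May 1, 1837 (182 left).
May has 31 days: +31 → Jun 1, 1837 (151 left).
Jun has 30 days: +30 → Jul 1, 1837 (121 left).
Jul has 31 days: +31 → Aug 1, 1837 (90 left).
Aug has 31 days: +31 → Sep 1, 1837 (59 left).
Sep has 30 days: +30 → Oct 1, 1837 (29 left).
+29 → Oct 30, 1837.

October 30, 1837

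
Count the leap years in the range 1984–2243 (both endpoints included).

63

Multiples of 4 in [1984,2243]: 65.
Of those, multiples of 100: 3 (not leap unless ÷400).
Multiples of 400: 1.
Leap years = 65 − 3 + 1 = 63.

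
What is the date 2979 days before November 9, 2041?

September 13, 2033

−365 (one year) → Nov 9, 2040 (2614 left).
−366 (one year; includes Feb 29, 2040) → Nov 9, 2039 (2248 left).
−365 (one year) → Nov 9, 2038 (1883 left).
−365 (one year) → Nov 9, 2037 (1518 left).
−365 (one year) → Nov 9, 2036 (1153 left).
−366 (one year; includes Feb 29, 2036) → Nov 9, 2035 (787 left).
−365 (one year) → Nov 9, 2034 (422 left).
−365 (one year) → Nov 9, 2033 (57 left).
−9 → Oct 31, 2033 (end of Oct, 31 days; 48 left).
−31 → Sep 30, 2033 (end of Sep, 30 days; 17 left).
−17 → Sep 13, 2033.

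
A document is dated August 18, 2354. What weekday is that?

Doomsday rule: the anchor day for the 2300s is Wednesday. For year 54: 54÷12 = 4 r 6, and 6÷4 = 1, so 4+6+1 = 11.
Wednesday + 11 ≡ Sunday — that's 2354's doomsday.
In August the doomsday date is Aug 8.
Aug 18 is 10 days after Aug 8; 10 mod 7 = 3, so Sunday + 3 = Wednesday.

Wednesday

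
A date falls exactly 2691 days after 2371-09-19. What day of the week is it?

Wednesday

First find the weekday of Sep 19, 2371. Doomsday rule: the anchor day for the 2300s is Wednesday. For year 71: 71÷12 = 5 r 11, and 11÷4 = 2, so 5+11+2 = 18.
Wednesday + 18 ≡ Sunday — that's 2371's doomsday.
In September the doomsday date is Sep 5.
Sep 19 is 14 days after Sep 5; 14 mod 7 = 0, so Sunday + 0 = Sunday.
2691 mod 7 = 3, so 2691 days after a Sunday is Sunday + 3 = Wednesday.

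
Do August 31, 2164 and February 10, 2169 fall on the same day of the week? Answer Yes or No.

Yes

From Aug 31, 2164 to Feb 10, 2169 is 1624 days.
1624 mod 7 = 0, so they are the same weekday.
(Aug 31, 2164 is a Friday; Feb 10, 2169 is a Friday.)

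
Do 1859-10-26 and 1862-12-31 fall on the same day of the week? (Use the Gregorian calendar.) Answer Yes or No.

Yes

From Oct 26, 1859 to Dec 31, 1862 is 1162 days.
1162 mod 7 = 0, so they are the same weekday.
(Oct 26, 1859 is a Wednesday; Dec 31, 1862 is a Wednesday.)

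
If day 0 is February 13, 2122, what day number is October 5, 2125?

Feb 13, 2122 → Feb 13, 2123: 365 days.
Feb 13, 2123 → Feb 13, 2124: 365 days.
Feb 13, 2124 → Feb 13, 2125: 366 days (Feb 29, 2124 is in that span).
Feb 13, 2125 → Mar 13, 2125: 28 days (February has 28).
Mar 13, 2125 → Apr 13, 2125: 31 days (March has 31).
Apr 13, 2125 → May 13, 2125: 30 days (April has 30).
May 13, 2125 → Jun 13, 2125: 31 days (May has 31).
Jun 13, 2125 → Jul 13, 2125: 30 days (June has 30).
Jul 13, 2125 → Aug 13, 2125: 31 days (July has 31).
Aug 13, 2125 → Sep 13, 2125: 31 days (August has 31).
Sep 13, 2125 → Oct 5, 2125: 22 days.
Total: 1330 days.

1330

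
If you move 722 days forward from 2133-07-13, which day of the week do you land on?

Jul 13, 2133 is a Monday.
722 mod 7 = 1, so 722 days after a Monday is Monday + 1 = Tuesday.

Tuesday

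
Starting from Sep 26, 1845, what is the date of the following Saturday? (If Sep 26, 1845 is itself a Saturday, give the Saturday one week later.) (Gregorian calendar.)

Sep 26, 1845 is a Friday.
From Friday to the next Saturday is 1 day.
Sep 26, 1845 + 1 = Sep 27, 1845.

September 27, 1845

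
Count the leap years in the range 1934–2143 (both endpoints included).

Multiples of 4 in [1934,2143]: 52.
Of those, multiples of 100: 2 (not leap unless ÷400).
Multiples of 400: 1.
Leap years = 52 − 2 + 1 = 51.

51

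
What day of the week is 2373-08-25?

Doomsday rule: the anchor day for the 2300s is Wednesday. For year 73: 73÷12 = 6 r 1, and 1÷4 = 0, so 6+1+0 = 7.
Wednesday + 7 ≡ Wednesday — that's 2373's doomsday.
In August the doomsday date is Aug 8.
Aug 25 is 17 days after Aug 8; 17 mod 7 = 3, so Wednesday + 3 = Saturday.

Saturday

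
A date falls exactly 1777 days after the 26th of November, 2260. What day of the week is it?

Sunday

First find the weekday of Nov 26, 2260. Doomsday rule: the anchor day for the 2200s is Friday. For year 60: 60÷12 = 5 r 0, and 0÷4 = 0, so 5+0+0 = 5.
Friday + 5 ≡ Wednesday — that's 2260's doomsday.
In November the doomsday date is Nov 7.
Nov 26 is 19 days after Nov 7; 19 mod 7 = 5, so Wednesday + 5 = Monday.
1777 mod 7 = 6, so 1777 days after a Monday is Monday + 6 = Sunday.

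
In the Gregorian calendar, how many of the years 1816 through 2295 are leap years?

Multiples of 4 in [1816,2295]: 120.
Of those, multiples of 100: 4 (not leap unless ÷400).
Multiples of 400: 1.
Leap years = 120 − 4 + 1 = 117.

117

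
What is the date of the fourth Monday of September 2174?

September 26, 2174

September 1, 2174 is a Thursday.
The first Monday is therefore September 5 (4 days later).
The fourth Monday is 5 + 3×7 = September 26.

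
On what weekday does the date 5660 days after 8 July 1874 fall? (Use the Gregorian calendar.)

First find the weekday of Jul 8, 1874. Doomsday rule: the anchor day for the 1800s is Friday. For year 74: 74÷12 = 6 r 2, and 2÷4 = 0, so 6+2+0 = 8.
Friday + 8 ≡ Saturday — that's 1874's doomsday.
In July the doomsday date is Jul 11.
Jul 8 is 3 days before Jul 11; 3 mod 7 = 3, so Saturday − 3 = Wednesday.
5660 mod 7 = 4, so 5660 days after a Wednesday is Wednesday + 4 = Sunday.

Sunday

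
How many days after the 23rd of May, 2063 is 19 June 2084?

7698

May 23, 2063 → May 23, 2064: 366 days (Feb 29, 2064 is in that span).
May 23, 2064 → May 23, 2065: 365 days.
May 23, 2065 → May 23, 2066: 365 days.
May 23, 2066 → May 23, 2067: 365 days.
May 23, 2067 → May 23, 2068: 366 days (Feb 29, 2068 is in that span).
May 23, 2068 → May 23, 2069: 365 days.
May 23, 2069 → May 23, 2070: 365 days.
May 23, 2070 → May 23, 2071: 365 days.
May 23, 2071 → May 23, 2072: 366 days (Feb 29, 2072 is in that span).
May 23, 2072 → May 23, 2073: 365 days.
May 23, 2073 → May 23, 2074: 365 days.
May 23, 2074 → May 23, 2075: 365 days.
May 23, 2075 → May 23, 2076: 366 days (Feb 29, 2076 is in that span).
May 23, 2076 → May 23, 2077: 365 days.
May 23, 2077 → May 23, 2078: 365 days.
May 23, 2078 → May 23, 2079: 365 days.
May 23, 2079 → May 23, 2080: 366 days (Feb 29, 2080 is in that span).
May 23, 2080 → May 23, 2081: 365 days.
May 23, 2081 → May 23, 2082: 365 days.
May 23, 2082 → May 23, 2083: 365 days.
May 23, 2083 → Jun 23, 2083: 31 days (May has 31).
Jun 23, 2083 → Jul 23, 2083: 30 days (June has 30).
Jul 23, 2083 → Aug 23, 2083: 31 days (July has 31).
Aug 23, 2083 → Sep 23, 2083: 31 days (August has 31).
Sep 23, 2083 → Oct 23, 2083: 30 days (September has 30).
Oct 23, 2083 → Nov 23, 2083: 31 days (October has 31).
Nov 23, 2083 → Dec 23, 2083: 30 days (November has 30).
Dec 23, 2083 → Jan 23, 2084: 31 days (December has 31).
Jan 23, 2084 → Feb 23, 2084: 31 days (January has 31).
Feb 23, 2084 → Mar 23, 2084: 29 days (February has 29).
Mar 23, 2084 → Apr 23, 2084: 31 days (March has 31).
Apr 23, 2084 → May 23, 2084: 30 days (April has 30).
May 23, 2084 → Jun 19, 2084: 27 days.
Total: 7698 days.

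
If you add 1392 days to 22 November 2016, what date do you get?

+365 (one year) → Nov 22, 2017 (1027 left).
+365 (one year) → Nov 22, 2018 (662 left).
+365 (one year) → Nov 22, 2019 (297 left).
Nov has 30 days: +9 → Dec 1, 2019 (288 left).
Dec has 31 days: +31 → Jan 1, 2020 (257 left).
Jan has 31 days: +31 → Feb 1, 2020 (226 left).
Feb has 29 days: +29 → Mar 1, 2020 (197 left).
Mar has 31 days: +31 → Apr 1, 2020 (166 left).
Apr has 30 days: +30 → May 1, 2020 (136 left).
May has 31 days: +31 → Jun 1, 2020 (105 left).
Jun has 30 days: +30 → Jul 1, 2020 (75 left).
Jul has 31 days: +31 → Aug 1, 2020 (44 left).
Aug has 31 days: +31 → Sep 1, 2020 (13 left).
+13 → Sep 14, 2020.

September 14, 2020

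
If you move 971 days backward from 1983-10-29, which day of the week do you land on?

Oct 29, 1983 is a Saturday.
971 mod 7 = 5, so 971 days before a Saturday is Saturday − 5 = Monday.

Monday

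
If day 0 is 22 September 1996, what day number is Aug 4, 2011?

5429

Sep 22, 1996 → Sep 22, 1997: 365 days.
Sep 22, 1997 → Sep 22, 1998: 365 days.
Sep 22, 1998 → Sep 22, 1999: 365 days.
Sep 22, 1999 → Sep 22, 2000: 366 days (Feb 29, 2000 is in that span).
Sep 22, 2000 → Sep 22, 2001: 365 days.
Sep 22, 2001 → Sep 22, 2002: 365 days.
Sep 22, 2002 → Sep 22, 2003: 365 days.
Sep 22, 2003 → Sep 22, 2004: 366 days (Feb 29, 2004 is in that span).
Sep 22, 2004 → Sep 22, 2005: 365 days.
Sep 22, 2005 → Sep 22, 2006: 365 days.
Sep 22, 2006 → Sep 22, 2007: 365 days.
Sep 22, 2007 → Sep 22, 2008: 366 days (Feb 29, 2008 is in that span).
Sep 22, 2008 → Sep 22, 2009: 365 days.
Sep 22, 2009 → Sep 22, 2010: 365 days.
Sep 22, 2010 → Oct 22, 2010: 30 days (September has 30).
Oct 22, 2010 → Nov 22, 2010: 31 days (October has 31).
Nov 22, 2010 → Dec 22, 2010: 30 days (November has 30).
Dec 22, 2010 → Jan 22, 2011: 31 days (December has 31).
Jan 22, 2011 → Feb 22, 2011: 31 days (January has 31).
Feb 22, 2011 → Mar 22, 2011: 28 days (February has 28).
Mar 22, 2011 → Apr 22, 2011: 31 days (March has 31).
Apr 22, 2011 → May 22, 2011: 30 days (April has 30).
May 22, 2011 → Jun 22, 2011: 31 days (May has 31).
Jun 22, 2011 → Jul 22, 2011: 30 days (June has 30).
Jul 22, 2011 → Aug 4, 2011: 13 days.
Total: 5429 days.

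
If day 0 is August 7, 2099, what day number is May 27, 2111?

Aug 7, 2099 → Aug 7, 2100: 365 days.
Aug 7, 2100 → Aug 7, 2101: 365 days.
Aug 7, 2101 → Aug 7, 2102: 365 days.
Aug 7, 2102 → Aug 7, 2103: 365 days.
Aug 7, 2103 → Aug 7, 2104: 366 days (Feb 29, 2104 is in that span).
Aug 7, 2104 → Aug 7, 2105: 365 days.
Aug 7, 2105 → Aug 7, 2106: 365 days.
Aug 7, 2106 → Aug 7, 2107: 365 days.
Aug 7, 2107 → Aug 7, 2108: 366 days (Feb 29, 2108 is in that span).
Aug 7, 2108 → Aug 7, 2109: 365 days.
Aug 7, 2109 → Aug 7, 2110: 365 days.
Aug 7, 2110 → Sep 7, 2110: 31 days (August has 31).
Sep 7, 2110 → Oct 7, 2110: 30 days (September has 30).
Oct 7, 2110 → Nov 7, 2110: 31 days (October has 31).
Nov 7, 2110 → Dec 7, 2110: 30 days (November has 30).
Dec 7, 2110 → Jan 7, 2111: 31 days (December has 31).
Jan 7, 2111 → Feb 7, 2111: 31 days (January has 31).
Feb 7, 2111 → Mar 7, 2111: 28 days (February has 28).
Mar 7, 2111 → Apr 7, 2111: 31 days (March has 31).
Apr 7, 2111 → May 7, 2111: 30 days (April has 30).
May 7, 2111 → May 27, 2111: 20 days.
Total: 4310 days.

4310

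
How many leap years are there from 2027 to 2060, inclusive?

Multiples of 4 in [2027,2060]: 9.
Of those, multiples of 100: 0 (not leap unless ÷400).
Multiples of 400: 0.
Leap years = 9 − 0 + 0 = 9.

9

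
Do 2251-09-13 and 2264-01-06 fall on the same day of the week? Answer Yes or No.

From Sep 13, 2251 to Jan 6, 2264 is 4498 days.
4498 mod 7 = 4, so they are different weekdays.
(Sep 13, 2251 is a Saturday; Jan 6, 2264 is a Wednesday.)

No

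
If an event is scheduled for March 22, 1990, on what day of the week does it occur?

Doomsday rule: the anchor day for the 1900s is Wednesday. For year 90: 90÷12 = 7 r 6, and 6÷4 = 1, so 7+6+1 = 14.
Wednesday + 14 ≡ Wednesday — that's 1990's doomsday.
In March the doomsday date is Mar 14.
Mar 22 is 8 days after Mar 14; 8 mod 7 = 1, so Wednesday + 1 = Thursday.

Thursday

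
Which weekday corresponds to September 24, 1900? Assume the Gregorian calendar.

Monday

Doomsday rule: the anchor day for the 1900s is Wednesday. For year 00: 0÷12 = 0 r 0, and 0÷4 = 0, so 0+0+0 = 0.
Wednesday + 0 ≡ Wednesday — that's 1900's doomsday.
In September the doomsday date is Sep 5.
Sep 24 is 19 days after Sep 5; 19 mod 7 = 5, so Wednesday + 5 = Monday.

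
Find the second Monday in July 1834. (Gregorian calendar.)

July 1, 1834 is a Tuesday.
The first Monday is therefore July 7 (6 days later).
The second Monday is 7 + 1×7 = July 14.

July 14, 1834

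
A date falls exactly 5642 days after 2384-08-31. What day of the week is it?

Aug 31, 2384 is a Friday.
5642 mod 7 = 0, so 5642 days after a Friday is Friday + 0 = Friday.

Friday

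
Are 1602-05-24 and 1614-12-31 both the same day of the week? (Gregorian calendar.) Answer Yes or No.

No

From May 24, 1602 to Dec 31, 1614 is 4604 days.
4604 mod 7 = 5, so they are different weekdays.
(May 24, 1602 is a Friday; Dec 31, 1614 is a Wednesday.)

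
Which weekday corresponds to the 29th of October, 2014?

Wednesday

Doomsday rule: the anchor day for the 2000s is Tuesday. For year 14: 14÷12 = 1 r 2, and 2÷4 = 0, so 1+2+0 = 3.
Tuesday + 3 ≡ Friday — that's 2014's doomsday.
In October the doomsday date is Oct 10.
Oct 29 is 19 days after Oct 10; 19 mod 7 = 5, so Friday + 5 = Wednesday.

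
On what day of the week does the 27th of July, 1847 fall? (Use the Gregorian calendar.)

Tuesday

Doomsday rule: the anchor day for the 1800s is Friday. For year 47: 47÷12 = 3 r 11, and 11÷4 = 2, so 3+11+2 = 16.
Friday + 16 ≡ Sunday — that's 1847's doomsday.
In July the doomsday date is Jul 11.
Jul 27 is 16 days after Jul 11; 16 mod 7 = 2, so Sunday + 2 = Tuesday.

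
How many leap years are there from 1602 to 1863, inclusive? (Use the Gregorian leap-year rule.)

Multiples of 4 in [1602,1863]: 65.
Of those, multiples of 100: 2 (not leap unless ÷400).
Multiples of 400: 0.
Leap years = 65 − 2 + 0 = 63.

63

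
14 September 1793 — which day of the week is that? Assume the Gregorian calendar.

Doomsday rule: the anchor day for the 1700s is Sunday. For year 93: 93÷12 = 7 r 9, and 9÷4 = 2, so 7+9+2 = 18.
Sunday + 18 ≡ Thursday — that's 1793's doomsday.
In September the doomsday date is Sep 5.
Sep 14 is 9 days after Sep 5; 9 mod 7 = 2, so Thursday + 2 = Saturday.

Saturday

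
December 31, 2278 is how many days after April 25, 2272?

2441

Apr 25, 2272 → Apr 25, 2273: 365 days.
Apr 25, 2273 → Apr 25, 2274: 365 days.
Apr 25, 2274 → Apr 25, 2275: 365 days.
Apr 25, 2275 → Apr 25, 2276: 366 days (Feb 29, 2276 is in that span).
Apr 25, 2276 → Apr 25, 2277: 365 days.
Apr 25, 2277 → Apr 25, 2278: 365 days.
Apr 25, 2278 → May 25, 2278: 30 days (April has 30).
May 25, 2278 → Jun 25, 2278: 31 days (May has 31).
Jun 25, 2278 → Jul 25, 2278: 30 days (June has 30).
Jul 25, 2278 → Aug 25, 2278: 31 days (July has 31).
Aug 25, 2278 → Sep 25, 2278: 31 days (August has 31).
Sep 25, 2278 → Oct 25, 2278: 30 days (September has 30).
Oct 25, 2278 → Nov 25, 2278: 31 days (October has 31).
Nov 25, 2278 → Dec 25, 2278: 30 days (November has 30).
Dec 25, 2278 → Dec 31, 2278: 6 days.
Total: 2441 days.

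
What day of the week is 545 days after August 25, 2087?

Sunday

Aug 25, 2087 is a Monday.
545 mod 7 = 6, so 545 days after a Monday is Monday + 6 = Sunday.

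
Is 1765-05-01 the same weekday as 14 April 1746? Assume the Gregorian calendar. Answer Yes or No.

From Apr 14, 1746 to May 1, 1765 is 6957 days.
6957 mod 7 = 6, so they are different weekdays.
(Apr 14, 1746 is a Thursday; May 1, 1765 is a Wednesday.)

No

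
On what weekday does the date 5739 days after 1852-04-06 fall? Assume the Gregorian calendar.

Apr 6, 1852 is a Tuesday.
5739 mod 7 = 6, so 5739 days after a Tuesday is Tuesday + 6 = Monday.

Monday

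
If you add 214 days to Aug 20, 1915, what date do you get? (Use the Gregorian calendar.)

Aug has 31 days: +12 → Sep 1, 1915 (202 left).
Sep has 30 days: +30 → Oct 1, 1915 (172 left).
Oct has 31 days: +31 → Nov 1, 1915 (141 left).
Nov has 30 days: +30 → Dec 1, 1915 (111 left).
Dec has 31 days: +31 → Jan 1, 1916 (80 left).
Jan has 31 days: +31 → Feb 1, 1916 (49 left).
Feb has 29 days: +29 → Mar 1, 1916 (20 left).
+20 → Mar 21, 1916.

March 21, 1916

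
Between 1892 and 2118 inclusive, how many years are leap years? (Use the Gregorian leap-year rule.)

Multiples of 4 in [1892,2118]: 57.
Of those, multiples of 100: 3 (not leap unless ÷400).
Multiples of 400: 1.
Leap years = 57 − 3 + 1 = 55.

55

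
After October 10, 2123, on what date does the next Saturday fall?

October 16, 2123

Oct 10, 2123 is a Sunday.
From Sunday to the next Saturday is 6 days.
Oct 10, 2123 + 6 = Oct 16, 2123.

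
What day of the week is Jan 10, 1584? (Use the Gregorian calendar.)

Doomsday rule: the anchor day for the 1500s is Wednesday. For year 84: 84÷12 = 7 r 0, and 0÷4 = 0, so 7+0+0 = 7.
Wednesday + 7 ≡ Wednesday — that's 1584's doomsday.
In January the doomsday date is Jan 4 (1584 is a leap year (divisible by 4)).
Jan 10 is 6 days after Jan 4; 6 mod 7 = 6, so Wednesday + 6 = Tuesday.

Tuesday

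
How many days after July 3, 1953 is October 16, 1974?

Jul 3, 1953 → Jul 3, 1954: 365 days.
Jul 3, 1954 → Jul 3, 1955: 365 days.
Jul 3, 1955 → Jul 3, 1956: 366 days (Feb 29, 1956 is in that span).
Jul 3, 1956 → Jul 3, 1957: 365 days.
Jul 3, 1957 → Jul 3, 1958: 365 days.
Jul 3, 1958 → Jul 3, 1959: 365 days.
Jul 3, 1959 → Jul 3, 1960: 366 days (Feb 29, 1960 is in that span).
Jul 3, 1960 → Jul 3, 1961: 365 days.
Jul 3, 1961 → Jul 3, 1962: 365 days.
Jul 3, 1962 → Jul 3, 1963: 365 days.
Jul 3, 1963 → Jul 3, 1964: 366 days (Feb 29, 1964 is in that span).
Jul 3, 1964 → Jul 3, 1965: 365 days.
Jul 3, 1965 → Jul 3, 1966: 365 days.
Jul 3, 1966 → Jul 3, 1967: 365 days.
Jul 3, 1967 → Jul 3, 1968: 366 days (Feb 29, 1968 is in that span).
Jul 3, 1968 → Jul 3, 1969: 365 days.
Jul 3, 1969 → Jul 3, 1970: 365 days.
Jul 3, 1970 → Jul 3, 1971: 365 days.
Jul 3, 1971 → Jul 3, 1972: 366 days (Feb 29, 1972 is in that span).
Jul 3, 1972 → Jul 3, 1973: 365 days.
Jul 3, 1973 → Jul 3, 1974: 365 days.
Jul 3, 1974 → Aug 3, 1974: 31 days (July has 31).
Aug 3, 1974 → Sep 3, 1974: 31 days (August has 31).
Sep 3, 1974 → Oct 3, 1974: 30 days (September has 30).
Oct 3, 1974 → Oct 16, 1974: 13 days.
Total: 7775 days.

7775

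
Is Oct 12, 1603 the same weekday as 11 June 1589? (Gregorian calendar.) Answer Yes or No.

From Jun 11, 1589 to Oct 12, 1603 is 5236 days.
5236 mod 7 = 0, so they are the same weekday.
(Jun 11, 1589 is a Sunday; Oct 12, 1603 is a Sunday.)

Yes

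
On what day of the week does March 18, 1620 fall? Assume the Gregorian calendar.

Doomsday rule: the anchor day for the 1600s is Tuesday. For year 20: 20÷12 = 1 r 8, and 8÷4 = 2, so 1+8+2 = 11.
Tuesday + 11 ≡ Saturday — that's 1620's doomsday.
In March the doomsday date is Mar 14.
Mar 18 is 4 days after Mar 14; 4 mod 7 = 4, so Saturday + 4 = Wednesday.

Wednesday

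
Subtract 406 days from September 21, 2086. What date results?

August 11, 2085

−365 (one year) → Sep 21, 2085 (41 left).
−21 → Aug 31, 2085 (end of Aug, 31 days; 20 left).
−20 → Aug 11, 2085.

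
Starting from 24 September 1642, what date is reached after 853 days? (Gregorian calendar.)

+365 (one year) → Sep 24, 1643 (488 left).
+366 (one year; includes Feb 29, 1644) → Sep 24, 1644 (122 left).
Sep has 30 days: +7 → Oct 1, 1644 (115 left).
Oct has 31 days: +31 → Nov 1, 1644 (84 left).
Nov has 30 days: +30 → Dec 1, 1644 (54 left).
Dec has 31 days: +31 → Jan 1, 1645 (23 left).
+23 → Jan 24, 1645.

January 24, 1645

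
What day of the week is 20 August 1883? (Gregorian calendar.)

Monday

Doomsday rule: the anchor day for the 1800s is Friday. For year 83: 83÷12 = 6 r 11, and 11÷4 = 2, so 6+11+2 = 19.
Friday + 19 ≡ Wednesday — that's 1883's doomsday.
In August the doomsday date is Aug 8.
Aug 20 is 12 days after Aug 8; 12 mod 7 = 5, so Wednesday + 5 = Monday.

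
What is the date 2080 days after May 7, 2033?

+365 (one year) → May 7, 2034 (1715 left).
+365 (one year) → May 7, 2035 (1350 left).
+366 (one year; includes Feb 29, 2036) → May 7, 2036 (984 left).
+365 (one year) → May 7, 2037 (619 left).
+365 (one year) → May 7, 2038 (254 left).
May has 31 days: +25 → Jun 1, 2038 (229 left).
Jun has 30 days: +30 → Jul 1, 2038 (199 left).
Jul has 31 days: +31 → Aug 1, 2038 (168 left).
Aug has 31 days: +31 → Sep 1, 2038 (137 left).
Sep has 30 days: +30 → Oct 1, 2038 (107 left).
Oct has 31 days: +31 → Nov 1, 2038 (76 left).
Nov has 30 days: +30 → Dec 1, 2038 (46 left).
Dec has 31 days: +31 → Jan 1, 2039 (15 left).
+15 → Jan 16, 2039.

January 16, 2039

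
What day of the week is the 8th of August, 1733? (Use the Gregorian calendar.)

Doomsday rule: the anchor day for the 1700s is Sunday. For year 33: 33÷12 = 2 r 9, and 9÷4 = 2, so 2+9+2 = 13.
Sunday + 13 ≡ Saturday — that's 1733's doomsday.
In August the doomsday date is Aug 8.
Aug 8 is the doomsday itself: Saturday.

Saturday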